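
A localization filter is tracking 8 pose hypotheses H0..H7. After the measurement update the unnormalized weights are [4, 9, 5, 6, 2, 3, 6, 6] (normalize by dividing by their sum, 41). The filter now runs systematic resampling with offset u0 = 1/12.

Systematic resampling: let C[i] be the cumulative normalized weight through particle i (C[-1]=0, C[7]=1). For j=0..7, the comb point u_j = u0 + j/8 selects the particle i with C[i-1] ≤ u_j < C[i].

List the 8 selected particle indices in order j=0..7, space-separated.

0 1 2 3 3 6 6 7

C = [4/41, 13/41, 18/41, 24/41, 26/41, 29/41, 35/41, 1]
j=0: u_0=1/12 ∈ [0, 4/41) → index 0
j=1: u_1=5/24 ∈ [4/41, 13/41) → index 1
j=2: u_2=1/3 ∈ [13/41, 18/41) → index 2
j=3: u_3=11/24 ∈ [18/41, 24/41) → index 3
j=4: u_4=7/12 ∈ [18/41, 24/41) → index 3
j=5: u_5=17/24 ∈ [29/41, 35/41) → index 6
j=6: u_6=5/6 ∈ [29/41, 35/41) → index 6
j=7: u_7=23/24 ∈ [35/41, 1) → index 7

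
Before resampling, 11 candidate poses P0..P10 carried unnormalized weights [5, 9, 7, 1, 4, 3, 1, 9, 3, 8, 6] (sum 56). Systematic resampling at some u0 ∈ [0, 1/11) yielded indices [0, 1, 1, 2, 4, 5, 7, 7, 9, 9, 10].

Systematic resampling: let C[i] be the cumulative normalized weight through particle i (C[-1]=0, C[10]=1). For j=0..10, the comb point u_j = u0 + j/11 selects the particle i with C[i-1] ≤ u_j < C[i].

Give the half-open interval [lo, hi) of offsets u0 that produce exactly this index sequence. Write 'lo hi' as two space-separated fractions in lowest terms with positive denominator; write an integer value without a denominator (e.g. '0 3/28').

9/308 37/616

C = [5/56, 1/4, 3/8, 11/28, 13/28, 29/56, 15/28, 39/56, 3/4, 25/28, 1]
j=0 picked index 0: u0 ∈ [0, 5/56)
j=1 picked index 1: u0 ∈ [-1/616, 7/44)
j=2 picked index 1: u0 ∈ [-57/616, 3/44)
j=3 picked index 2: u0 ∈ [-1/44, 9/88)
j=4 picked index 4: u0 ∈ [9/308, 31/308)
j=5 picked index 5: u0 ∈ [3/308, 39/616)
j=6 picked index 7: u0 ∈ [-3/308, 93/616)
j=7 picked index 7: u0 ∈ [-31/308, 37/616)
j=8 picked index 9: u0 ∈ [1/44, 51/308)
j=9 picked index 9: u0 ∈ [-3/44, 23/308)
j=10 picked index 10: u0 ∈ [-5/308, 1/11)
intersection: [9/308, 37/616)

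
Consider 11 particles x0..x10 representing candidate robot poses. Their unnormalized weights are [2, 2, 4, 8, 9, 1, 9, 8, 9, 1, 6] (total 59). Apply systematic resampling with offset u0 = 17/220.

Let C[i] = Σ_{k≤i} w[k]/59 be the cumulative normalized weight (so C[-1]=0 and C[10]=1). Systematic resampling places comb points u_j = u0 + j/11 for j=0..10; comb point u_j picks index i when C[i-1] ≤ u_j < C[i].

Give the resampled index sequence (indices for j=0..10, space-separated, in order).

C = [2/59, 4/59, 8/59, 16/59, 25/59, 26/59, 35/59, 43/59, 52/59, 53/59, 1]
j=0: u_0=17/220 ∈ [4/59, 8/59) → index 2
j=1: u_1=37/220 ∈ [8/59, 16/59) → index 3
j=2: u_2=57/220 ∈ [8/59, 16/59) → index 3
j=3: u_3=7/20 ∈ [16/59, 25/59) → index 4
j=4: u_4=97/220 ∈ [26/59, 35/59) → index 6
j=5: u_5=117/220 ∈ [26/59, 35/59) → index 6
j=6: u_6=137/220 ∈ [35/59, 43/59) → index 7
j=7: u_7=157/220 ∈ [35/59, 43/59) → index 7
j=8: u_8=177/220 ∈ [43/59, 52/59) → index 8
j=9: u_9=197/220 ∈ [52/59, 53/59) → index 9
j=10: u_10=217/220 ∈ [53/59, 1) → index 10

2 3 3 4 6 6 7 7 8 9 10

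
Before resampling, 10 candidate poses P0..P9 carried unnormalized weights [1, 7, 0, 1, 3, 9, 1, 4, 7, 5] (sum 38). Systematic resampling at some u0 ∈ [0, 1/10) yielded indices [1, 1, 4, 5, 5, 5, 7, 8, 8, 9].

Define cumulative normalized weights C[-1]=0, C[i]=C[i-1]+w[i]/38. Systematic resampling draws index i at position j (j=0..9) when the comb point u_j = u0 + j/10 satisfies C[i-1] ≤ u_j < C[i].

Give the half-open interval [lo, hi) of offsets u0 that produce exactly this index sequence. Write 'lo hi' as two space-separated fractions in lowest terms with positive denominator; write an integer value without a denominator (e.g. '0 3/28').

7/190 1/19

C = [1/38, 4/19, 4/19, 9/38, 6/19, 21/38, 11/19, 13/19, 33/38, 1]
j=0 picked index 1: u0 ∈ [1/38, 4/19)
j=1 picked index 1: u0 ∈ [-7/95, 21/190)
j=2 picked index 4: u0 ∈ [7/190, 11/95)
j=3 picked index 5: u0 ∈ [3/190, 24/95)
j=4 picked index 5: u0 ∈ [-8/95, 29/190)
j=5 picked index 5: u0 ∈ [-7/38, 1/19)
j=6 picked index 7: u0 ∈ [-2/95, 8/95)
j=7 picked index 8: u0 ∈ [-3/190, 16/95)
j=8 picked index 8: u0 ∈ [-11/95, 13/190)
j=9 picked index 9: u0 ∈ [-3/95, 1/10)
intersection: [7/190, 1/19)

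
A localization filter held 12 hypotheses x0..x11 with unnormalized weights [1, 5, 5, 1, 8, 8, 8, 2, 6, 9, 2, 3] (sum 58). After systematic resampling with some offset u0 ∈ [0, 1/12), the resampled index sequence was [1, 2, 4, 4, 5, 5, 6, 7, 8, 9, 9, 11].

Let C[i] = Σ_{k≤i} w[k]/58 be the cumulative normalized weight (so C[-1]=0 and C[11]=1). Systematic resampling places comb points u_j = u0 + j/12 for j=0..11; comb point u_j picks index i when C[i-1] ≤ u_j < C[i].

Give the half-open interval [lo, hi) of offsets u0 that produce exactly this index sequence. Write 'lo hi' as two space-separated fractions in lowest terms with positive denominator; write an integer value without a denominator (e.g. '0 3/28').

C = [1/58, 3/29, 11/58, 6/29, 10/29, 14/29, 18/29, 19/29, 22/29, 53/58, 55/58, 1]
j=0 picked index 1: u0 ∈ [1/58, 3/29)
j=1 picked index 2: u0 ∈ [7/348, 37/348)
j=2 picked index 4: u0 ∈ [7/174, 31/174)
j=3 picked index 4: u0 ∈ [-5/116, 11/116)
j=4 picked index 5: u0 ∈ [1/87, 13/87)
j=5 picked index 5: u0 ∈ [-25/348, 23/348)
j=6 picked index 6: u0 ∈ [-1/58, 7/58)
j=7 picked index 7: u0 ∈ [13/348, 25/348)
j=8 picked index 8: u0 ∈ [-1/87, 8/87)
j=9 picked index 9: u0 ∈ [1/116, 19/116)
j=10 picked index 9: u0 ∈ [-13/174, 7/87)
j=11 picked index 11: u0 ∈ [11/348, 1/12)
intersection: [7/174, 23/348)

7/174 23/348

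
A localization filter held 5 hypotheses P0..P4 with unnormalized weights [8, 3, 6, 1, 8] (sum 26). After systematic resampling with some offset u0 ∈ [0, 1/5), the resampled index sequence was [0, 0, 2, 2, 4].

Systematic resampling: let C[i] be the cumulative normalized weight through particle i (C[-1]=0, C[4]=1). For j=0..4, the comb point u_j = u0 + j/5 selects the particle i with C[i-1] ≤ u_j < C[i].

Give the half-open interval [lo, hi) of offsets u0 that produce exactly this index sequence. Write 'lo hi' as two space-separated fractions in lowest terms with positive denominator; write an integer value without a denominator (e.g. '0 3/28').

C = [4/13, 11/26, 17/26, 9/13, 1]
j=0 picked index 0: u0 ∈ [0, 4/13)
j=1 picked index 0: u0 ∈ [-1/5, 7/65)
j=2 picked index 2: u0 ∈ [3/130, 33/130)
j=3 picked index 2: u0 ∈ [-23/130, 7/130)
j=4 picked index 4: u0 ∈ [-7/65, 1/5)
intersection: [3/130, 7/130)

3/130 7/130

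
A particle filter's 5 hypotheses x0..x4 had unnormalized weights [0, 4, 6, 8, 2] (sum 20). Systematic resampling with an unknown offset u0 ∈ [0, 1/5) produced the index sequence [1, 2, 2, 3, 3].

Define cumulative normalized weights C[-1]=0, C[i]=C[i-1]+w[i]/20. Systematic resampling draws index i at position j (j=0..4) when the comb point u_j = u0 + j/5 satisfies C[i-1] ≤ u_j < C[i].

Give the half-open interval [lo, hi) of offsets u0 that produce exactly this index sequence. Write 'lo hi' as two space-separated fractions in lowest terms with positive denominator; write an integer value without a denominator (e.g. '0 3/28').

C = [0, 1/5, 1/2, 9/10, 1]
j=0 picked index 1: u0 ∈ [0, 1/5)
j=1 picked index 2: u0 ∈ [0, 3/10)
j=2 picked index 2: u0 ∈ [-1/5, 1/10)
j=3 picked index 3: u0 ∈ [-1/10, 3/10)
j=4 picked index 3: u0 ∈ [-3/10, 1/10)
intersection: [0, 1/10)

0 1/10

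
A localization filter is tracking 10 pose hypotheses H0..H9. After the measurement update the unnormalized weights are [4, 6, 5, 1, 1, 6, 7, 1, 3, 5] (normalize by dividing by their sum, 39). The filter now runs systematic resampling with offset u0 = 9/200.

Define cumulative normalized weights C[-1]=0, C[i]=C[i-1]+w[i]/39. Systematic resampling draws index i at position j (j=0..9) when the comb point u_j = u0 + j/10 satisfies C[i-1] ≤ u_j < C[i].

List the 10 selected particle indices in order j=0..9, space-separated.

C = [4/39, 10/39, 5/13, 16/39, 17/39, 23/39, 10/13, 31/39, 34/39, 1]
j=0: u_0=9/200 ∈ [0, 4/39) → index 0
j=1: u_1=29/200 ∈ [4/39, 10/39) → index 1
j=2: u_2=49/200 ∈ [4/39, 10/39) → index 1
j=3: u_3=69/200 ∈ [10/39, 5/13) → index 2
j=4: u_4=89/200 ∈ [17/39, 23/39) → index 5
j=5: u_5=109/200 ∈ [17/39, 23/39) → index 5
j=6: u_6=129/200 ∈ [23/39, 10/13) → index 6
j=7: u_7=149/200 ∈ [23/39, 10/13) → index 6
j=8: u_8=169/200 ∈ [31/39, 34/39) → index 8
j=9: u_9=189/200 ∈ [34/39, 1) → index 9

0 1 1 2 5 5 6 6 8 9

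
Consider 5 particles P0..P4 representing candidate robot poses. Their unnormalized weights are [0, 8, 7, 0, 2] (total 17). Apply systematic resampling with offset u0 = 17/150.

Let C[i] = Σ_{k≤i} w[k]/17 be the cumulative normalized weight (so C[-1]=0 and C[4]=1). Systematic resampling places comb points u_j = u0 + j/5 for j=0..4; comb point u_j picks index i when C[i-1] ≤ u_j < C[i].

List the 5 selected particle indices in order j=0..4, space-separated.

1 1 2 2 4

C = [0, 8/17, 15/17, 15/17, 1]
j=0: u_0=17/150 ∈ [0, 8/17) → index 1
j=1: u_1=47/150 ∈ [0, 8/17) → index 1
j=2: u_2=77/150 ∈ [8/17, 15/17) → index 2
j=3: u_3=107/150 ∈ [8/17, 15/17) → index 2
j=4: u_4=137/150 ∈ [15/17, 1) → index 4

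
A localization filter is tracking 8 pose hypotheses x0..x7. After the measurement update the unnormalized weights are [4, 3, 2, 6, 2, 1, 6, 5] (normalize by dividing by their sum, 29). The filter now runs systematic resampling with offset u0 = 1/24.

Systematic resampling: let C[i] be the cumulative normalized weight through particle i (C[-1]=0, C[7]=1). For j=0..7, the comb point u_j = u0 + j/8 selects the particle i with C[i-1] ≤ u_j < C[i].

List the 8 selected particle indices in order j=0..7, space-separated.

C = [4/29, 7/29, 9/29, 15/29, 17/29, 18/29, 24/29, 1]
j=0: u_0=1/24 ∈ [0, 4/29) → index 0
j=1: u_1=1/6 ∈ [4/29, 7/29) → index 1
j=2: u_2=7/24 ∈ [7/29, 9/29) → index 2
j=3: u_3=5/12 ∈ [9/29, 15/29) → index 3
j=4: u_4=13/24 ∈ [15/29, 17/29) → index 4
j=5: u_5=2/3 ∈ [18/29, 24/29) → index 6
j=6: u_6=19/24 ∈ [18/29, 24/29) → index 6
j=7: u_7=11/12 ∈ [24/29, 1) → index 7

0 1 2 3 4 6 6 7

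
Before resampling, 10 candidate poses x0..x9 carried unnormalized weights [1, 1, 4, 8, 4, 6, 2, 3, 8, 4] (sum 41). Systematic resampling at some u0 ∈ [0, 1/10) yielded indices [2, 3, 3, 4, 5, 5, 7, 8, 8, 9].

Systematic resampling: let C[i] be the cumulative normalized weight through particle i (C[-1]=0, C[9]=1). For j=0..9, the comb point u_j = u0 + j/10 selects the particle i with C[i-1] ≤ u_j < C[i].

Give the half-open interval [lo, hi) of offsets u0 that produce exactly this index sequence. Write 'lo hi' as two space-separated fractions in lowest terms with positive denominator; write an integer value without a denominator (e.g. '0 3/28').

C = [1/41, 2/41, 6/41, 14/41, 18/41, 24/41, 26/41, 29/41, 37/41, 1]
j=0 picked index 2: u0 ∈ [2/41, 6/41)
j=1 picked index 3: u0 ∈ [19/410, 99/410)
j=2 picked index 3: u0 ∈ [-11/205, 29/205)
j=3 picked index 4: u0 ∈ [17/410, 57/410)
j=4 picked index 5: u0 ∈ [8/205, 38/205)
j=5 picked index 5: u0 ∈ [-5/82, 7/82)
j=6 picked index 7: u0 ∈ [7/205, 22/205)
j=7 picked index 8: u0 ∈ [3/410, 83/410)
j=8 picked index 8: u0 ∈ [-19/205, 21/205)
j=9 picked index 9: u0 ∈ [1/410, 1/10)
intersection: [2/41, 7/82)

2/41 7/82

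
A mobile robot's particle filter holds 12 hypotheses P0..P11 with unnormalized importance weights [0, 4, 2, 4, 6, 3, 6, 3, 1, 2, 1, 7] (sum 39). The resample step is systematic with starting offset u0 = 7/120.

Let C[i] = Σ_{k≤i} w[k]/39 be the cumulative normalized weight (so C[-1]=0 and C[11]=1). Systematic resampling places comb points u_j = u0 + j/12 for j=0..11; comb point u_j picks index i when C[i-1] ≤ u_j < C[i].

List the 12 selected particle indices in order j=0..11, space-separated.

C = [0, 4/39, 2/13, 10/39, 16/39, 19/39, 25/39, 28/39, 29/39, 31/39, 32/39, 1]
j=0: u_0=7/120 ∈ [0, 4/39) → index 1
j=1: u_1=17/120 ∈ [4/39, 2/13) → index 2
j=2: u_2=9/40 ∈ [2/13, 10/39) → index 3
j=3: u_3=37/120 ∈ [10/39, 16/39) → index 4
j=4: u_4=47/120 ∈ [10/39, 16/39) → index 4
j=5: u_5=19/40 ∈ [16/39, 19/39) → index 5
j=6: u_6=67/120 ∈ [19/39, 25/39) → index 6
j=7: u_7=77/120 ∈ [25/39, 28/39) → index 7
j=8: u_8=29/40 ∈ [28/39, 29/39) → index 8
j=9: u_9=97/120 ∈ [31/39, 32/39) → index 10
j=10: u_10=107/120 ∈ [32/39, 1) → index 11
j=11: u_11=39/40 ∈ [32/39, 1) → index 11

1 2 3 4 4 5 6 7 8 10 11 11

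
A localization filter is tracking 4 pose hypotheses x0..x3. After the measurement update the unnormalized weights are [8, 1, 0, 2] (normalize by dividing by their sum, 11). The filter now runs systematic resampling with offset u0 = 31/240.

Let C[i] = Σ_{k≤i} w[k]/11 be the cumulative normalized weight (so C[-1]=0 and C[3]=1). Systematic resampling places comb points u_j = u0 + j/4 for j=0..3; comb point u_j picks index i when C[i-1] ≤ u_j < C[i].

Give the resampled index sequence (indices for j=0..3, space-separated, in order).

0 0 0 3

C = [8/11, 9/11, 9/11, 1]
j=0: u_0=31/240 ∈ [0, 8/11) → index 0
j=1: u_1=91/240 ∈ [0, 8/11) → index 0
j=2: u_2=151/240 ∈ [0, 8/11) → index 0
j=3: u_3=211/240 ∈ [9/11, 1) → index 3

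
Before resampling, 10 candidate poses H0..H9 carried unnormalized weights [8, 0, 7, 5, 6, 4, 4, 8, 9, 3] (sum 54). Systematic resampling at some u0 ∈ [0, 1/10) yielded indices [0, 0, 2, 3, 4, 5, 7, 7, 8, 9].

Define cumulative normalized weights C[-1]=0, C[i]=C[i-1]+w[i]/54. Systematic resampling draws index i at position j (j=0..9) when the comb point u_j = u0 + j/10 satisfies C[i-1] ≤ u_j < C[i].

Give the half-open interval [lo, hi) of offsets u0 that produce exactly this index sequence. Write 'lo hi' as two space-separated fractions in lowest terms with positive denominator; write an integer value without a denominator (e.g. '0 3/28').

2/45 13/270

C = [4/27, 4/27, 5/18, 10/27, 13/27, 5/9, 17/27, 7/9, 17/18, 1]
j=0 picked index 0: u0 ∈ [0, 4/27)
j=1 picked index 0: u0 ∈ [-1/10, 13/270)
j=2 picked index 2: u0 ∈ [-7/135, 7/90)
j=3 picked index 3: u0 ∈ [-1/45, 19/270)
j=4 picked index 4: u0 ∈ [-4/135, 11/135)
j=5 picked index 5: u0 ∈ [-1/54, 1/18)
j=6 picked index 7: u0 ∈ [4/135, 8/45)
j=7 picked index 7: u0 ∈ [-19/270, 7/90)
j=8 picked index 8: u0 ∈ [-1/45, 13/90)
j=9 picked index 9: u0 ∈ [2/45, 1/10)
intersection: [2/45, 13/270)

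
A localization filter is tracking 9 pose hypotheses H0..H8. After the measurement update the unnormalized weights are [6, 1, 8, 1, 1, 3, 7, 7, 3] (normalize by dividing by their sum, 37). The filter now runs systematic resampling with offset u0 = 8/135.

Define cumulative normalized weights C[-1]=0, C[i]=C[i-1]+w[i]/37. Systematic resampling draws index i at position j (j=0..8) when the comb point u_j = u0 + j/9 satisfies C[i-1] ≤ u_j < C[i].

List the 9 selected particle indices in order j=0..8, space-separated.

C = [6/37, 7/37, 15/37, 16/37, 17/37, 20/37, 27/37, 34/37, 1]
j=0: u_0=8/135 ∈ [0, 6/37) → index 0
j=1: u_1=23/135 ∈ [6/37, 7/37) → index 1
j=2: u_2=38/135 ∈ [7/37, 15/37) → index 2
j=3: u_3=53/135 ∈ [7/37, 15/37) → index 2
j=4: u_4=68/135 ∈ [17/37, 20/37) → index 5
j=5: u_5=83/135 ∈ [20/37, 27/37) → index 6
j=6: u_6=98/135 ∈ [20/37, 27/37) → index 6
j=7: u_7=113/135 ∈ [27/37, 34/37) → index 7
j=8: u_8=128/135 ∈ [34/37, 1) → index 8

0 1 2 2 5 6 6 7 8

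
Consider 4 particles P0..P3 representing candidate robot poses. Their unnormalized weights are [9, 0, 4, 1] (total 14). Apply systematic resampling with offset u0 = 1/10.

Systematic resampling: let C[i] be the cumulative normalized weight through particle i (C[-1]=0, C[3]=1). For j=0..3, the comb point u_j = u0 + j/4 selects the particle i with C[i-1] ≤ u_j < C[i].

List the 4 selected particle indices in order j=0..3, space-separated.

0 0 0 2

C = [9/14, 9/14, 13/14, 1]
j=0: u_0=1/10 ∈ [0, 9/14) → index 0
j=1: u_1=7/20 ∈ [0, 9/14) → index 0
j=2: u_2=3/5 ∈ [0, 9/14) → index 0
j=3: u_3=17/20 ∈ [9/14, 13/14) → index 2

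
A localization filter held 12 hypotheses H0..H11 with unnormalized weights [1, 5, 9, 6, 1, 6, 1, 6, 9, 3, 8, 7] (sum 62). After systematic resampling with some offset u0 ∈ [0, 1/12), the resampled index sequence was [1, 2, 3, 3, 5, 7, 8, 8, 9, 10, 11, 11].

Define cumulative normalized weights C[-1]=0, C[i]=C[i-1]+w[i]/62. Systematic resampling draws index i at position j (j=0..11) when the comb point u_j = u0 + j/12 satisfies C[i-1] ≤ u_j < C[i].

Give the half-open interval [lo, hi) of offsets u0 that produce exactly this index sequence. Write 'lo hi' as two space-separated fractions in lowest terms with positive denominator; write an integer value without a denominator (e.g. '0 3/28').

C = [1/62, 3/31, 15/62, 21/62, 11/31, 14/31, 29/62, 35/62, 22/31, 47/62, 55/62, 1]
j=0 picked index 1: u0 ∈ [1/62, 3/31)
j=1 picked index 2: u0 ∈ [5/372, 59/372)
j=2 picked index 3: u0 ∈ [7/93, 16/93)
j=3 picked index 3: u0 ∈ [-1/124, 11/124)
j=4 picked index 5: u0 ∈ [2/93, 11/93)
j=5 picked index 7: u0 ∈ [19/372, 55/372)
j=6 picked index 8: u0 ∈ [2/31, 13/62)
j=7 picked index 8: u0 ∈ [-7/372, 47/372)
j=8 picked index 9: u0 ∈ [4/93, 17/186)
j=9 picked index 10: u0 ∈ [1/124, 17/124)
j=10 picked index 11: u0 ∈ [5/93, 1/6)
j=11 picked index 11: u0 ∈ [-11/372, 1/12)
intersection: [7/93, 1/12)

7/93 1/12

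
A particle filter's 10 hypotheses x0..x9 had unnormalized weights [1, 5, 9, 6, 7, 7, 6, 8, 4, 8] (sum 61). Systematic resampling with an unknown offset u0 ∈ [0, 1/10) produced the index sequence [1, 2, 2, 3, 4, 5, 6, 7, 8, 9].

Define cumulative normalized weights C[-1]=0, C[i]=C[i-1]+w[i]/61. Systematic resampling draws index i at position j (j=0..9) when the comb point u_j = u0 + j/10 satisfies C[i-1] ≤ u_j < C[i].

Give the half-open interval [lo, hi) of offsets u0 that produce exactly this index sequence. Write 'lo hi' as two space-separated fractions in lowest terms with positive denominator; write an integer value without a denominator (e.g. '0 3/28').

1/61 27/610

C = [1/61, 6/61, 15/61, 21/61, 28/61, 35/61, 41/61, 49/61, 53/61, 1]
j=0 picked index 1: u0 ∈ [1/61, 6/61)
j=1 picked index 2: u0 ∈ [-1/610, 89/610)
j=2 picked index 2: u0 ∈ [-31/305, 14/305)
j=3 picked index 3: u0 ∈ [-33/610, 27/610)
j=4 picked index 4: u0 ∈ [-17/305, 18/305)
j=5 picked index 5: u0 ∈ [-5/122, 9/122)
j=6 picked index 6: u0 ∈ [-8/305, 22/305)
j=7 picked index 7: u0 ∈ [-17/610, 63/610)
j=8 picked index 8: u0 ∈ [1/305, 21/305)
j=9 picked index 9: u0 ∈ [-19/610, 1/10)
intersection: [1/61, 27/610)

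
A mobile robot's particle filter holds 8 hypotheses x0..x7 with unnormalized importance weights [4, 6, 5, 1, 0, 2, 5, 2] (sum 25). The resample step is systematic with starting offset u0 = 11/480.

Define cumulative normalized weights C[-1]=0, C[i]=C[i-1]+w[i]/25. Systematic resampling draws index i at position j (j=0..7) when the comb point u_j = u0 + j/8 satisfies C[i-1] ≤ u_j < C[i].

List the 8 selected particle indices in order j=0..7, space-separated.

0 0 1 1 2 5 6 6

C = [4/25, 2/5, 3/5, 16/25, 16/25, 18/25, 23/25, 1]
j=0: u_0=11/480 ∈ [0, 4/25) → index 0
j=1: u_1=71/480 ∈ [0, 4/25) → index 0
j=2: u_2=131/480 ∈ [4/25, 2/5) → index 1
j=3: u_3=191/480 ∈ [4/25, 2/5) → index 1
j=4: u_4=251/480 ∈ [2/5, 3/5) → index 2
j=5: u_5=311/480 ∈ [16/25, 18/25) → index 5
j=6: u_6=371/480 ∈ [18/25, 23/25) → index 6
j=7: u_7=431/480 ∈ [18/25, 23/25) → index 6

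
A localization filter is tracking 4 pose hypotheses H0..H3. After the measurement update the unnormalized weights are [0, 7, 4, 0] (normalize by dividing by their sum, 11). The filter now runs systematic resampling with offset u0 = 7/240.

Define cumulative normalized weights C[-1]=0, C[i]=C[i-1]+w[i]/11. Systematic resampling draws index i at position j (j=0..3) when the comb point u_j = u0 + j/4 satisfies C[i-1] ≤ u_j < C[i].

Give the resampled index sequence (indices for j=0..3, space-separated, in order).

1 1 1 2

C = [0, 7/11, 1, 1]
j=0: u_0=7/240 ∈ [0, 7/11) → index 1
j=1: u_1=67/240 ∈ [0, 7/11) → index 1
j=2: u_2=127/240 ∈ [0, 7/11) → index 1
j=3: u_3=187/240 ∈ [7/11, 1) → index 2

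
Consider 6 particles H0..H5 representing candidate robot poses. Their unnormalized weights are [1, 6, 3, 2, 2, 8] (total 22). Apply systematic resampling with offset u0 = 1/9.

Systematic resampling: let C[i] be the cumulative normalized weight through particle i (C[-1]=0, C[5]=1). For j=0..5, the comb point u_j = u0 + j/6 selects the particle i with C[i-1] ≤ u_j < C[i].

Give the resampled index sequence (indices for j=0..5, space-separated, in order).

1 1 2 4 5 5

C = [1/22, 7/22, 5/11, 6/11, 7/11, 1]
j=0: u_0=1/9 ∈ [1/22, 7/22) → index 1
j=1: u_1=5/18 ∈ [1/22, 7/22) → index 1
j=2: u_2=4/9 ∈ [7/22, 5/11) → index 2
j=3: u_3=11/18 ∈ [6/11, 7/11) → index 4
j=4: u_4=7/9 ∈ [7/11, 1) → index 5
j=5: u_5=17/18 ∈ [7/11, 1) → index 5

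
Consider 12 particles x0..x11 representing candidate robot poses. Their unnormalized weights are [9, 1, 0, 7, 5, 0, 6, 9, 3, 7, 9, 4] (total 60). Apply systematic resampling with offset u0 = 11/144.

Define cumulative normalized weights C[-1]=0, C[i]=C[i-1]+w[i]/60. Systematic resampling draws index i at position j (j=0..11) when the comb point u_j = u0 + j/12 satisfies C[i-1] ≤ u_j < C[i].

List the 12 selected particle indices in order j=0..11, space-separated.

0 1 3 4 6 7 7 8 9 10 10 11

C = [3/20, 1/6, 1/6, 17/60, 11/30, 11/30, 7/15, 37/60, 2/3, 47/60, 14/15, 1]
j=0: u_0=11/144 ∈ [0, 3/20) → index 0
j=1: u_1=23/144 ∈ [3/20, 1/6) → index 1
j=2: u_2=35/144 ∈ [1/6, 17/60) → index 3
j=3: u_3=47/144 ∈ [17/60, 11/30) → index 4
j=4: u_4=59/144 ∈ [11/30, 7/15) → index 6
j=5: u_5=71/144 ∈ [7/15, 37/60) → index 7
j=6: u_6=83/144 ∈ [7/15, 37/60) → index 7
j=7: u_7=95/144 ∈ [37/60, 2/3) → index 8
j=8: u_8=107/144 ∈ [2/3, 47/60) → index 9
j=9: u_9=119/144 ∈ [47/60, 14/15) → index 10
j=10: u_10=131/144 ∈ [47/60, 14/15) → index 10
j=11: u_11=143/144 ∈ [14/15, 1) → index 11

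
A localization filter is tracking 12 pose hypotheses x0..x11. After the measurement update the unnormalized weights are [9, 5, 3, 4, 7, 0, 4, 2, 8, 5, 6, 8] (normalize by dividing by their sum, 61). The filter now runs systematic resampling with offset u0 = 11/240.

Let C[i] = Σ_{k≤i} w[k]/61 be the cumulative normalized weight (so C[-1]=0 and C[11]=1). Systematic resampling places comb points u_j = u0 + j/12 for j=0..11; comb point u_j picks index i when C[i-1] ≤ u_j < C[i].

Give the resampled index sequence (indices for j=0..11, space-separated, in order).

0 0 1 3 4 6 7 8 9 10 11 11

C = [9/61, 14/61, 17/61, 21/61, 28/61, 28/61, 32/61, 34/61, 42/61, 47/61, 53/61, 1]
j=0: u_0=11/240 ∈ [0, 9/61) → index 0
j=1: u_1=31/240 ∈ [0, 9/61) → index 0
j=2: u_2=17/80 ∈ [9/61, 14/61) → index 1
j=3: u_3=71/240 ∈ [17/61, 21/61) → index 3
j=4: u_4=91/240 ∈ [21/61, 28/61) → index 4
j=5: u_5=37/80 ∈ [28/61, 32/61) → index 6
j=6: u_6=131/240 ∈ [32/61, 34/61) → index 7
j=7: u_7=151/240 ∈ [34/61, 42/61) → index 8
j=8: u_8=57/80 ∈ [42/61, 47/61) → index 9
j=9: u_9=191/240 ∈ [47/61, 53/61) → index 10
j=10: u_10=211/240 ∈ [53/61, 1) → index 11
j=11: u_11=77/80 ∈ [53/61, 1) → index 11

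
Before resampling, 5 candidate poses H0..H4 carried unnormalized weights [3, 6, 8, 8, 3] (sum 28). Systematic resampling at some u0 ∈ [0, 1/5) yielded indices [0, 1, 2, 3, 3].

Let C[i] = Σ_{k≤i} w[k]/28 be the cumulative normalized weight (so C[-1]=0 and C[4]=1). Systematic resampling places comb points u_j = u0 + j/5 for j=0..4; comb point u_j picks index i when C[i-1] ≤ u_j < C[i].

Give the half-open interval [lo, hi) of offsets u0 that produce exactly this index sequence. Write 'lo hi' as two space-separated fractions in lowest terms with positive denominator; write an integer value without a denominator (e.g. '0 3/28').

C = [3/28, 9/28, 17/28, 25/28, 1]
j=0 picked index 0: u0 ∈ [0, 3/28)
j=1 picked index 1: u0 ∈ [-13/140, 17/140)
j=2 picked index 2: u0 ∈ [-11/140, 29/140)
j=3 picked index 3: u0 ∈ [1/140, 41/140)
j=4 picked index 3: u0 ∈ [-27/140, 13/140)
intersection: [1/140, 13/140)

1/140 13/140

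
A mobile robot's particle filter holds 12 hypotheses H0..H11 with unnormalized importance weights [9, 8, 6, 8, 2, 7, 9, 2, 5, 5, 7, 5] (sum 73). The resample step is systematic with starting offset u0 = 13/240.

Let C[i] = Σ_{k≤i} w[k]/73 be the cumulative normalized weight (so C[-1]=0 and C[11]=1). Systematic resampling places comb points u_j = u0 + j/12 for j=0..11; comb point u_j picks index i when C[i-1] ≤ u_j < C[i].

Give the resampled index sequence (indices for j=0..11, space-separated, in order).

C = [9/73, 17/73, 23/73, 31/73, 33/73, 40/73, 49/73, 51/73, 56/73, 61/73, 68/73, 1]
j=0: u_0=13/240 ∈ [0, 9/73) → index 0
j=1: u_1=11/80 ∈ [9/73, 17/73) → index 1
j=2: u_2=53/240 ∈ [9/73, 17/73) → index 1
j=3: u_3=73/240 ∈ [17/73, 23/73) → index 2
j=4: u_4=31/80 ∈ [23/73, 31/73) → index 3
j=5: u_5=113/240 ∈ [33/73, 40/73) → index 5
j=6: u_6=133/240 ∈ [40/73, 49/73) → index 6
j=7: u_7=51/80 ∈ [40/73, 49/73) → index 6
j=8: u_8=173/240 ∈ [51/73, 56/73) → index 8
j=9: u_9=193/240 ∈ [56/73, 61/73) → index 9
j=10: u_10=71/80 ∈ [61/73, 68/73) → index 10
j=11: u_11=233/240 ∈ [68/73, 1) → index 11

0 1 1 2 3 5 6 6 8 9 10 11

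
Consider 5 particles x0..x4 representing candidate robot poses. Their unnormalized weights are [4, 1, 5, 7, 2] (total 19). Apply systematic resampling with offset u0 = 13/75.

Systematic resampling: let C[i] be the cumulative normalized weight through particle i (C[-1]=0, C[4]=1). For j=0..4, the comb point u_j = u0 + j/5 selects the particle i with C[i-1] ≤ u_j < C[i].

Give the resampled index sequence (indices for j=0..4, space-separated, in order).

0 2 3 3 4

C = [4/19, 5/19, 10/19, 17/19, 1]
j=0: u_0=13/75 ∈ [0, 4/19) → index 0
j=1: u_1=28/75 ∈ [5/19, 10/19) → index 2
j=2: u_2=43/75 ∈ [10/19, 17/19) → index 3
j=3: u_3=58/75 ∈ [10/19, 17/19) → index 3
j=4: u_4=73/75 ∈ [17/19, 1) → index 4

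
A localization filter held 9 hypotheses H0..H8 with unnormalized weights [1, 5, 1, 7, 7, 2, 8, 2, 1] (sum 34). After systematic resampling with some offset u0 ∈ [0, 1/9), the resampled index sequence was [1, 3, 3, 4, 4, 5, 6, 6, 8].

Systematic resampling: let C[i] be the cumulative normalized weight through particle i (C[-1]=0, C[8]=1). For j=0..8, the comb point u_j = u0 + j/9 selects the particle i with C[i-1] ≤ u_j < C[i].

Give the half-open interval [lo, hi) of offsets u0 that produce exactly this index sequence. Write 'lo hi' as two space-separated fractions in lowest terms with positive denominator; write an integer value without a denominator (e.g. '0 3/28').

29/306 1/9

C = [1/34, 3/17, 7/34, 7/17, 21/34, 23/34, 31/34, 33/34, 1]
j=0 picked index 1: u0 ∈ [1/34, 3/17)
j=1 picked index 3: u0 ∈ [29/306, 46/153)
j=2 picked index 3: u0 ∈ [-5/306, 29/153)
j=3 picked index 4: u0 ∈ [4/51, 29/102)
j=4 picked index 4: u0 ∈ [-5/153, 53/306)
j=5 picked index 5: u0 ∈ [19/306, 37/306)
j=6 picked index 6: u0 ∈ [1/102, 25/102)
j=7 picked index 6: u0 ∈ [-31/306, 41/306)
j=8 picked index 8: u0 ∈ [25/306, 1/9)
intersection: [29/306, 1/9)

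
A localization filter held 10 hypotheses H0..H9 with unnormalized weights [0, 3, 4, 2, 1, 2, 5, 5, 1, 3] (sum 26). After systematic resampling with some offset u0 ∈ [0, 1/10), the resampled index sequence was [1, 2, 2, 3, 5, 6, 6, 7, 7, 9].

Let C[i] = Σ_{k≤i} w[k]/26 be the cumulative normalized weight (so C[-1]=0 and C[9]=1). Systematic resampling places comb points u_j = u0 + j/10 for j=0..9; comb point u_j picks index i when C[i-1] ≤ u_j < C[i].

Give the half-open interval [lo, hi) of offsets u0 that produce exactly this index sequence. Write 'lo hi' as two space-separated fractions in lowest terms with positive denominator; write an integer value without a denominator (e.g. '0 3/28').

1/65 3/65

C = [0, 3/26, 7/26, 9/26, 5/13, 6/13, 17/26, 11/13, 23/26, 1]
j=0 picked index 1: u0 ∈ [0, 3/26)
j=1 picked index 2: u0 ∈ [1/65, 11/65)
j=2 picked index 2: u0 ∈ [-11/130, 9/130)
j=3 picked index 3: u0 ∈ [-2/65, 3/65)
j=4 picked index 5: u0 ∈ [-1/65, 4/65)
j=5 picked index 6: u0 ∈ [-1/26, 2/13)
j=6 picked index 6: u0 ∈ [-9/65, 7/130)
j=7 picked index 7: u0 ∈ [-3/65, 19/130)
j=8 picked index 7: u0 ∈ [-19/130, 3/65)
j=9 picked index 9: u0 ∈ [-1/65, 1/10)
intersection: [1/65, 3/65)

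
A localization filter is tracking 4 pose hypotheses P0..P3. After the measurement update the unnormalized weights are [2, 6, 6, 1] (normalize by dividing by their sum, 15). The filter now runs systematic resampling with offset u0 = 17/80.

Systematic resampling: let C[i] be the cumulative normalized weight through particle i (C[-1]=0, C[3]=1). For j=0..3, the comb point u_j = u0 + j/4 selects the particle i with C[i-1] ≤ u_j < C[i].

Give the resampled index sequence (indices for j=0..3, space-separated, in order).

1 1 2 3

C = [2/15, 8/15, 14/15, 1]
j=0: u_0=17/80 ∈ [2/15, 8/15) → index 1
j=1: u_1=37/80 ∈ [2/15, 8/15) → index 1
j=2: u_2=57/80 ∈ [8/15, 14/15) → index 2
j=3: u_3=77/80 ∈ [14/15, 1) → index 3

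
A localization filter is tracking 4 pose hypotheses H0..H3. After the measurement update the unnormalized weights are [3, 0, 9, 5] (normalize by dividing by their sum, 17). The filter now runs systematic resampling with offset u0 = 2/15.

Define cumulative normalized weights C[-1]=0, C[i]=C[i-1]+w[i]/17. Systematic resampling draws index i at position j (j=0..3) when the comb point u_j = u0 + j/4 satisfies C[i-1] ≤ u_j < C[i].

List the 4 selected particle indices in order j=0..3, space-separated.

0 2 2 3

C = [3/17, 3/17, 12/17, 1]
j=0: u_0=2/15 ∈ [0, 3/17) → index 0
j=1: u_1=23/60 ∈ [3/17, 12/17) → index 2
j=2: u_2=19/30 ∈ [3/17, 12/17) → index 2
j=3: u_3=53/60 ∈ [12/17, 1) → index 3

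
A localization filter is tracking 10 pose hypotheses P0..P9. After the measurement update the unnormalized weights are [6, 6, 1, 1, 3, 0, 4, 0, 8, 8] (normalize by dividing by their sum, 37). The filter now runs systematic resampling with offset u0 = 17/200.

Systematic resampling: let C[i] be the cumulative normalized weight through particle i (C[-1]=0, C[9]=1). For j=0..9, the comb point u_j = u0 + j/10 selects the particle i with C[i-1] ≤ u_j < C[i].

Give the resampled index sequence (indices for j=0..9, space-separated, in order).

C = [6/37, 12/37, 13/37, 14/37, 17/37, 17/37, 21/37, 21/37, 29/37, 1]
j=0: u_0=17/200 ∈ [0, 6/37) → index 0
j=1: u_1=37/200 ∈ [6/37, 12/37) → index 1
j=2: u_2=57/200 ∈ [6/37, 12/37) → index 1
j=3: u_3=77/200 ∈ [14/37, 17/37) → index 4
j=4: u_4=97/200 ∈ [17/37, 21/37) → index 6
j=5: u_5=117/200 ∈ [21/37, 29/37) → index 8
j=6: u_6=137/200 ∈ [21/37, 29/37) → index 8
j=7: u_7=157/200 ∈ [29/37, 1) → index 9
j=8: u_8=177/200 ∈ [29/37, 1) → index 9
j=9: u_9=197/200 ∈ [29/37, 1) → index 9

0 1 1 4 6 8 8 9 9 9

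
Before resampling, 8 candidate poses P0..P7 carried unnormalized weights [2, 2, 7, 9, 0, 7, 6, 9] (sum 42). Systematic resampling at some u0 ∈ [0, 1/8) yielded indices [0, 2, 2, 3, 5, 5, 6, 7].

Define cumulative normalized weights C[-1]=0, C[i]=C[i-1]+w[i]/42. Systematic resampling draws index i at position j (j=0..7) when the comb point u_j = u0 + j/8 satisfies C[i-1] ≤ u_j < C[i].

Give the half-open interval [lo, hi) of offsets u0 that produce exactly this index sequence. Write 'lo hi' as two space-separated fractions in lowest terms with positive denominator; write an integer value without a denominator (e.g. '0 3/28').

0 1/84

C = [1/21, 2/21, 11/42, 10/21, 10/21, 9/14, 11/14, 1]
j=0 picked index 0: u0 ∈ [0, 1/21)
j=1 picked index 2: u0 ∈ [-5/168, 23/168)
j=2 picked index 2: u0 ∈ [-13/84, 1/84)
j=3 picked index 3: u0 ∈ [-19/168, 17/168)
j=4 picked index 5: u0 ∈ [-1/42, 1/7)
j=5 picked index 5: u0 ∈ [-25/168, 1/56)
j=6 picked index 6: u0 ∈ [-3/28, 1/28)
j=7 picked index 7: u0 ∈ [-5/56, 1/8)
intersection: [0, 1/84)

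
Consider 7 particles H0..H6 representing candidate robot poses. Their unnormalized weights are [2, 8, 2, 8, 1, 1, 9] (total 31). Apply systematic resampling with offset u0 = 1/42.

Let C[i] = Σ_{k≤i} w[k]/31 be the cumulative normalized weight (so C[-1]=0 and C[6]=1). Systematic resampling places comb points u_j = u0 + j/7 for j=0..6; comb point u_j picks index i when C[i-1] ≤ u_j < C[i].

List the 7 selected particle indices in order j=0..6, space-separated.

0 1 1 3 3 6 6

C = [2/31, 10/31, 12/31, 20/31, 21/31, 22/31, 1]
j=0: u_0=1/42 ∈ [0, 2/31) → index 0
j=1: u_1=1/6 ∈ [2/31, 10/31) → index 1
j=2: u_2=13/42 ∈ [2/31, 10/31) → index 1
j=3: u_3=19/42 ∈ [12/31, 20/31) → index 3
j=4: u_4=25/42 ∈ [12/31, 20/31) → index 3
j=5: u_5=31/42 ∈ [22/31, 1) → index 6
j=6: u_6=37/42 ∈ [22/31, 1) → index 6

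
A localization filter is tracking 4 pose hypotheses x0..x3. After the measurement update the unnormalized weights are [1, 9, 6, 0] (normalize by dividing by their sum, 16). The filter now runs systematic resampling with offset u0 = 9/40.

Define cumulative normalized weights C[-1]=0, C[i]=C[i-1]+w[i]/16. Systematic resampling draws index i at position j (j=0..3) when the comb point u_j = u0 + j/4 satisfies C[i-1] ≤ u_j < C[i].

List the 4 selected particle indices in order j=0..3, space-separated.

1 1 2 2

C = [1/16, 5/8, 1, 1]
j=0: u_0=9/40 ∈ [1/16, 5/8) → index 1
j=1: u_1=19/40 ∈ [1/16, 5/8) → index 1
j=2: u_2=29/40 ∈ [5/8, 1) → index 2
j=3: u_3=39/40 ∈ [5/8, 1) → index 2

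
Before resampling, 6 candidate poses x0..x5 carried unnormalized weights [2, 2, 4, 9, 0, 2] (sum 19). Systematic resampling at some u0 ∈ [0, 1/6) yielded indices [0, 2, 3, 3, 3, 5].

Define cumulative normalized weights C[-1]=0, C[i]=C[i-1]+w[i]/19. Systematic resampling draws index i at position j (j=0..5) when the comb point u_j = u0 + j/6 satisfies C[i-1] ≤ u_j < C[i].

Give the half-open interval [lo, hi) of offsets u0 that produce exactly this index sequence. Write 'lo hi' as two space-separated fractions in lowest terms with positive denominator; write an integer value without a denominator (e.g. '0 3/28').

5/57 2/19

C = [2/19, 4/19, 8/19, 17/19, 17/19, 1]
j=0 picked index 0: u0 ∈ [0, 2/19)
j=1 picked index 2: u0 ∈ [5/114, 29/114)
j=2 picked index 3: u0 ∈ [5/57, 32/57)
j=3 picked index 3: u0 ∈ [-3/38, 15/38)
j=4 picked index 3: u0 ∈ [-14/57, 13/57)
j=5 picked index 5: u0 ∈ [7/114, 1/6)
intersection: [5/57, 2/19)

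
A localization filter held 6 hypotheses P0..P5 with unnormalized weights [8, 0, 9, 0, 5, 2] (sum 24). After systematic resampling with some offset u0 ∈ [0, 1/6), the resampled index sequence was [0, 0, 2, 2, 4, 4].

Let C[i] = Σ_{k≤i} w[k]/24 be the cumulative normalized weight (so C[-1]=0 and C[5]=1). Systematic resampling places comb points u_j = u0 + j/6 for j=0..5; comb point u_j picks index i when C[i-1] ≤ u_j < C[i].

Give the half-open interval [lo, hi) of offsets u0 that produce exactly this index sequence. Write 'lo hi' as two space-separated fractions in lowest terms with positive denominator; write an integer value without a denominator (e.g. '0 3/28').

1/24 1/12

C = [1/3, 1/3, 17/24, 17/24, 11/12, 1]
j=0 picked index 0: u0 ∈ [0, 1/3)
j=1 picked index 0: u0 ∈ [-1/6, 1/6)
j=2 picked index 2: u0 ∈ [0, 3/8)
j=3 picked index 2: u0 ∈ [-1/6, 5/24)
j=4 picked index 4: u0 ∈ [1/24, 1/4)
j=5 picked index 4: u0 ∈ [-1/8, 1/12)
intersection: [1/24, 1/12)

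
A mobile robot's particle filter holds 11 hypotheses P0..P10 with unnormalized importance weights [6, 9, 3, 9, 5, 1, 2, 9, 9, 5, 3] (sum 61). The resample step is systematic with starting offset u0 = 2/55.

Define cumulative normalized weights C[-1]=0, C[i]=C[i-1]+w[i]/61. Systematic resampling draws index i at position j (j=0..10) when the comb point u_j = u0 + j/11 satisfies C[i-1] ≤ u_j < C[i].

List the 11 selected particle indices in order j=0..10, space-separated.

0 1 1 3 3 4 7 7 8 8 9

C = [6/61, 15/61, 18/61, 27/61, 32/61, 33/61, 35/61, 44/61, 53/61, 58/61, 1]
j=0: u_0=2/55 ∈ [0, 6/61) → index 0
j=1: u_1=7/55 ∈ [6/61, 15/61) → index 1
j=2: u_2=12/55 ∈ [6/61, 15/61) → index 1
j=3: u_3=17/55 ∈ [18/61, 27/61) → index 3
j=4: u_4=2/5 ∈ [18/61, 27/61) → index 3
j=5: u_5=27/55 ∈ [27/61, 32/61) → index 4
j=6: u_6=32/55 ∈ [35/61, 44/61) → index 7
j=7: u_7=37/55 ∈ [35/61, 44/61) → index 7
j=8: u_8=42/55 ∈ [44/61, 53/61) → index 8
j=9: u_9=47/55 ∈ [44/61, 53/61) → index 8
j=10: u_10=52/55 ∈ [53/61, 58/61) → index 9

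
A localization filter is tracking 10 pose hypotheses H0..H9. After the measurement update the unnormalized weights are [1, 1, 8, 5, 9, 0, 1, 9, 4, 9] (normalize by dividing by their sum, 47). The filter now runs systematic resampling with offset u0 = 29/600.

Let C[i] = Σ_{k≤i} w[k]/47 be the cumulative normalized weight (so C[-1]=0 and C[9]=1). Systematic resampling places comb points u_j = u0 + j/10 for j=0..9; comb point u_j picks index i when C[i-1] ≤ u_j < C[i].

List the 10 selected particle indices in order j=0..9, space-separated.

2 2 3 4 4 7 7 8 9 9

C = [1/47, 2/47, 10/47, 15/47, 24/47, 24/47, 25/47, 34/47, 38/47, 1]
j=0: u_0=29/600 ∈ [2/47, 10/47) → index 2
j=1: u_1=89/600 ∈ [2/47, 10/47) → index 2
j=2: u_2=149/600 ∈ [10/47, 15/47) → index 3
j=3: u_3=209/600 ∈ [15/47, 24/47) → index 4
j=4: u_4=269/600 ∈ [15/47, 24/47) → index 4
j=5: u_5=329/600 ∈ [25/47, 34/47) → index 7
j=6: u_6=389/600 ∈ [25/47, 34/47) → index 7
j=7: u_7=449/600 ∈ [34/47, 38/47) → index 8
j=8: u_8=509/600 ∈ [38/47, 1) → index 9
j=9: u_9=569/600 ∈ [38/47, 1) → index 9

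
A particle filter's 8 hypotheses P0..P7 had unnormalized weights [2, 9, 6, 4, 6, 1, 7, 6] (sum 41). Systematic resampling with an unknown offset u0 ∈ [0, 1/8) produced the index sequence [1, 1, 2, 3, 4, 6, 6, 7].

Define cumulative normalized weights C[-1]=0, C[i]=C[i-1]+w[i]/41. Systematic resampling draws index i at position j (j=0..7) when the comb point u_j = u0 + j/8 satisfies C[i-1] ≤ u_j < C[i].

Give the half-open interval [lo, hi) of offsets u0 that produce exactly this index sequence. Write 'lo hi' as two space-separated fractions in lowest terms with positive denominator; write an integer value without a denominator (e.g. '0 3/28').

19/328 17/164

C = [2/41, 11/41, 17/41, 21/41, 27/41, 28/41, 35/41, 1]
j=0 picked index 1: u0 ∈ [2/41, 11/41)
j=1 picked index 1: u0 ∈ [-25/328, 47/328)
j=2 picked index 2: u0 ∈ [3/164, 27/164)
j=3 picked index 3: u0 ∈ [13/328, 45/328)
j=4 picked index 4: u0 ∈ [1/82, 13/82)
j=5 picked index 6: u0 ∈ [19/328, 75/328)
j=6 picked index 6: u0 ∈ [-11/164, 17/164)
j=7 picked index 7: u0 ∈ [-7/328, 1/8)
intersection: [19/328, 17/164)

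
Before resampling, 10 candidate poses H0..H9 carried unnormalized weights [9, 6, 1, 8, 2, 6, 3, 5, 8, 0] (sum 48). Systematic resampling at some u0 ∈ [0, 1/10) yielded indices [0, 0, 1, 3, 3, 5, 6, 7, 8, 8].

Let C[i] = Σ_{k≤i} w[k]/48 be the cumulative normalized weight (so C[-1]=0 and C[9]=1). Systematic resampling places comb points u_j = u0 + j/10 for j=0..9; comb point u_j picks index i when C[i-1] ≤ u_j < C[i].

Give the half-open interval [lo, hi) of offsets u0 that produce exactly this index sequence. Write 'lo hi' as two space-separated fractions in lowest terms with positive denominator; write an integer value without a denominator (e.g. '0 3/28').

C = [3/16, 5/16, 1/3, 1/2, 13/24, 2/3, 35/48, 5/6, 1, 1]
j=0 picked index 0: u0 ∈ [0, 3/16)
j=1 picked index 0: u0 ∈ [-1/10, 7/80)
j=2 picked index 1: u0 ∈ [-1/80, 9/80)
j=3 picked index 3: u0 ∈ [1/30, 1/5)
j=4 picked index 3: u0 ∈ [-1/15, 1/10)
j=5 picked index 5: u0 ∈ [1/24, 1/6)
j=6 picked index 6: u0 ∈ [1/15, 31/240)
j=7 picked index 7: u0 ∈ [7/240, 2/15)
j=8 picked index 8: u0 ∈ [1/30, 1/5)
j=9 picked index 8: u0 ∈ [-1/15, 1/10)
intersection: [1/15, 7/80)

1/15 7/80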